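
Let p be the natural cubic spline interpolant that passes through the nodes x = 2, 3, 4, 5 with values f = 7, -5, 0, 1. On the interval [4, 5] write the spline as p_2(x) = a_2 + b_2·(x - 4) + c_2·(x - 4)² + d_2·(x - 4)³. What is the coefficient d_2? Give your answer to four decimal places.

Let σ_i = p''(x_i). Step sizes h_i = 1, 1, 1; slopes of the chords Δ_i = (y_(i+1) - y_i)/h_i = -12, 5, 1.
  1·σ_0 + 4·σ_1 + 1·σ_2 = 6(Δ_1 - Δ_0) = 102
  1·σ_1 + 4·σ_2 + 1·σ_3 = 6(Δ_2 - Δ_1) = -24
Natural end conditions: σ_0 = σ_3 = 0.
Forward elimination and back-substitution give σ_0 = 0, σ_1 = 144/5, σ_2 = -66/5, σ_3 = 0.
On [4, 5], with p_2(x) = a_2 + b_2·(x - 4) + c_2·(x - 4)² + d_2·(x - 4)³: c_2 = σ_2/2 = -33/5, d_2 = (σ_3 - σ_2)/(6h_2) = 11/5, b_2 = Δ_2 - h_2(2σ_2 + σ_3)/6 = 27/5.

2.2000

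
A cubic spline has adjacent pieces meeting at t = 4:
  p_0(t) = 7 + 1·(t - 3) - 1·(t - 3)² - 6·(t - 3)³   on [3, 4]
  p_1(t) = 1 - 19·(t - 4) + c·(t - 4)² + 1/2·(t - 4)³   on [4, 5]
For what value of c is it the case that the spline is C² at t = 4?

-19

p_0''(t) = -2 - 36·(t - 3), so p_0''(4) = -38. On the right, p_1''(4) = 2c, so c = -19.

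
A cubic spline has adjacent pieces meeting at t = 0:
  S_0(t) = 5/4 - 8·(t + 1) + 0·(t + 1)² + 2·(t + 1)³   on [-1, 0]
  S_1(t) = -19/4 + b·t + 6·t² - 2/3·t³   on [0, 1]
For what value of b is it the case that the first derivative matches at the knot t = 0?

S_0'(t) = -8 + 0·(t + 1) + 6·(t + 1)², so S_0'(0) = -2. On the right, S_1'(0) = b, so b = -2.

-2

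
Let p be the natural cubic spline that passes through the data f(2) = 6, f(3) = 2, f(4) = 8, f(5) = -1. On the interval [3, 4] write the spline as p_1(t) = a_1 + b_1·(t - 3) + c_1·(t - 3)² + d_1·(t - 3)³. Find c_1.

With m_i denoting the second derivative at x_i, h_i = 1, 1, 1, and Δ_i = (y_(i+1) − y_i)/h_i = -4, 6, -9:
  1·m_0 + 4·m_1 + 1·m_2 = 6(Δ_1 - Δ_0) = 60
  1·m_1 + 4·m_2 + 1·m_3 = 6(Δ_2 - Δ_1) = -90
Natural end conditions: m_0 = m_3 = 0.
Forward elimination and back-substitution give m_0 = 0, m_1 = 22, m_2 = -28, m_3 = 0.
On [3, 4], with p_1(t) = a_1 + b_1·(t - 3) + c_1·(t - 3)² + d_1·(t - 3)³: c_1 = m_1/2 = 11, d_1 = (m_2 - m_1)/(6h_1) = -25/3, b_1 = Δ_1 - h_1(2m_1 + m_2)/6 = 10/3.

11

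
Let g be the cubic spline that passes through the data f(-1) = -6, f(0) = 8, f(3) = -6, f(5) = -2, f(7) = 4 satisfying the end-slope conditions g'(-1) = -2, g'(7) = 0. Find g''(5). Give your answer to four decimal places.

-1.3194

Put M_i = g'' at the i-th knot. Here h = (1, 3, 2, 2) and Δ = (14, -14/3, 2, 3), so the interior equations h_(i-1)·M_(i-1) + 2(h_(i-1)+h_i)·M_i + h_i·M_(i+1) = 6(Δ_i − Δ_(i-1)) read
  1·M_0 + 8·M_1 + 3·M_2 = 6(Δ_1 - Δ_0) = -112
  3·M_1 + 10·M_2 + 2·M_3 = 6(Δ_2 - Δ_1) = 40
  2·M_2 + 8·M_3 + 2·M_4 = 6(Δ_3 - Δ_2) = 6
Clamped end conditions give two more equations: 2h_0·M_0 + h_0·M_1 = 6(Δ_0 - g'(-1)) = 96 and h_3·M_3 + 2h_3·M_4 = 6(g'(7) - Δ_3) = -18.
Solving the tridiagonal system: M_0 = 8797/144, M_1 = -1885/72, M_2 = 1745/144, M_3 = -95/72, M_4 = -553/144.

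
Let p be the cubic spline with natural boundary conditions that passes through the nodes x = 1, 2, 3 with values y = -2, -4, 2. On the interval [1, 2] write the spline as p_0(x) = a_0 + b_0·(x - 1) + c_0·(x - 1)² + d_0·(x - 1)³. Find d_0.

Put σ_i = p'' at the i-th knot. Here h = (1, 1) and Δ = (-2, 6), so the interior equations h_(i-1)·σ_(i-1) + 2(h_(i-1)+h_i)·σ_i + h_i·σ_(i+1) = 6(Δ_i − Δ_(i-1)) read
  1·σ_0 + 4·σ_1 + 1·σ_2 = 6(Δ_1 - Δ_0) = 48
Natural end conditions: σ_0 = σ_2 = 0.
Forward elimination and back-substitution give σ_0 = 0, σ_1 = 12, σ_2 = 0.
On [1, 2], with p_0(x) = a_0 + b_0·(x - 1) + c_0·(x - 1)² + d_0·(x - 1)³: c_0 = σ_0/2 = 0, d_0 = (σ_1 - σ_0)/(6h_0) = 2, b_0 = Δ_0 - h_0(2σ_0 + σ_1)/6 = -4.

2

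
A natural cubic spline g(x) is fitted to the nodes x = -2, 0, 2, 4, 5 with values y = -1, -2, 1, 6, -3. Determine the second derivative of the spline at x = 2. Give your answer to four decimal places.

3.8049

With σ_i denoting the second derivative at x_i, h_i = 2, 2, 2, 1, and Δ_i = (y_(i+1) − y_i)/h_i = -1/2, 3/2, 5/2, -9:
  2·σ_0 + 8·σ_1 + 2·σ_2 = 6(Δ_1 - Δ_0) = 12
  2·σ_1 + 8·σ_2 + 2·σ_3 = 6(Δ_2 - Δ_1) = 6
  2·σ_2 + 6·σ_3 + 1·σ_4 = 6(Δ_3 - Δ_2) = -69
Natural end conditions: σ_0 = σ_4 = 0.
Hence σ_0 = 0, σ_1 = 45/82, σ_2 = 156/41, σ_3 = -1047/82, σ_4 = 0.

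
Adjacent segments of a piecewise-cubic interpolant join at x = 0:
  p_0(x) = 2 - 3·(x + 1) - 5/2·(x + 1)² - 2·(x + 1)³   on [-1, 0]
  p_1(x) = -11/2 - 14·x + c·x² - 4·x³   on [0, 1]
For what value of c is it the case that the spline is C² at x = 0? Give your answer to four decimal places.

-8.5000

p_0''(x) = -5 - 12·(x + 1), so p_0''(0) = -17. On the right, p_1''(0) = 2c, so c = -17/2.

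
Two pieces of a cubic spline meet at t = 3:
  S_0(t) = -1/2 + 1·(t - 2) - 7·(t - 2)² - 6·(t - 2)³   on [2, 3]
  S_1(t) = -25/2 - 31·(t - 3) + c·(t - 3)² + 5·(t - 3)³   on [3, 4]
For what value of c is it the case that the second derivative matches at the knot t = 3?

-25

S_0''(t) = -14 - 36·(t - 2), so S_0''(3) = -50. On the right, S_1''(3) = 2c, so c = -25.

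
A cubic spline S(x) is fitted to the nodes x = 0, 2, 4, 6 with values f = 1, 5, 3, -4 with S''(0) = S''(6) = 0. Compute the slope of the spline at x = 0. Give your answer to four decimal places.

Write M_i for S''(x_i). With h_i = 2, 2, 2 and divided differences Δ_i = 2, -1, -7/2, the continuity of S' gives the tridiagonal system
  2·M_0 + 8·M_1 + 2·M_2 = 6(Δ_1 - Δ_0) = -18
  2·M_1 + 8·M_2 + 2·M_3 = 6(Δ_2 - Δ_1) = -15
Natural end conditions: M_0 = M_3 = 0.
Forward elimination and back-substitution give M_0 = 0, M_1 = -19/10, M_2 = -7/5, M_3 = 0.
On [0, 2], S'(x) = b_0 + 2c_0·x + 3d_0·x² with b_0 = Δ_0 - h_0(2M_0 + M_1)/6 = 79/30, c_0 = M_0/2 = 0, d_0 = (M_1 - M_0)/(6h_0) = -19/120. So S'(0) = 79/30.

2.6333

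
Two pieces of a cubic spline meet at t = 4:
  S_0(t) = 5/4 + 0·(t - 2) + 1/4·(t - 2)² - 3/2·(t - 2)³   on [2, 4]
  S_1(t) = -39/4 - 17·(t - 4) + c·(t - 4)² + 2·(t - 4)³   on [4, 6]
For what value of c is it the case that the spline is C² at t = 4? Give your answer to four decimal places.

-8.7500

S_0''(t) = 1/2 - 9·(t - 2), so S_0''(4) = -35/2. On the right, S_1''(4) = 2c, so c = -35/4.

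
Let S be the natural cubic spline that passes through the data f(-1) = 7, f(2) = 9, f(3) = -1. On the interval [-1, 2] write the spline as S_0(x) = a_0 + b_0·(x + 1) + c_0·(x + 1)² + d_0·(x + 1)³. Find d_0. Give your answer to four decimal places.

Put M_i = S'' at the i-th knot. Here h = (3, 1) and Δ = (2/3, -10), so the interior equations h_(i-1)·M_(i-1) + 2(h_(i-1)+h_i)·M_i + h_i·M_(i+1) = 6(Δ_i − Δ_(i-1)) read
  3·M_0 + 8·M_1 + 1·M_2 = 6(Δ_1 - Δ_0) = -64
Natural end conditions: M_0 = M_2 = 0.
Solving the tridiagonal system: M_0 = 0, M_1 = -8, M_2 = 0.
On [-1, 2], with S_0(x) = a_0 + b_0·(x + 1) + c_0·(x + 1)² + d_0·(x + 1)³: c_0 = M_0/2 = 0, d_0 = (M_1 - M_0)/(6h_0) = -4/9, b_0 = Δ_0 - h_0(2M_0 + M_1)/6 = 14/3.

-0.4444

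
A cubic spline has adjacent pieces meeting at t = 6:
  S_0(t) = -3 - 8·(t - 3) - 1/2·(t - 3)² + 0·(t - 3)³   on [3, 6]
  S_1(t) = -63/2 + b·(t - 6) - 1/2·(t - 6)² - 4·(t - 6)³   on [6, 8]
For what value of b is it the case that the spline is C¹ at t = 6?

-11

S_0'(t) = -8 - 1·(t - 3) + 0·(t - 3)², so S_0'(6) = -11. On the right, S_1'(6) = b, so b = -11.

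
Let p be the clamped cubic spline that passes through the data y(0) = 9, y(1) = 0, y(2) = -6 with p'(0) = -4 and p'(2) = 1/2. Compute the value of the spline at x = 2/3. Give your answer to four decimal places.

Write M_i for p''(x_i). With h_i = 1, 1 and divided differences Δ_i = -9, -6, the continuity of p' gives the tridiagonal system
  1·M_0 + 4·M_1 + 1·M_2 = 6(Δ_1 - Δ_0) = 18
Clamped end conditions give two more equations: 2h_0·M_0 + h_0·M_1 = 6(Δ_0 - p'(0)) = -30 and h_1·M_1 + 2h_1·M_2 = 6(p'(2) - Δ_1) = 39.
Hence M_0 = -69/4, M_1 = 9/2, M_2 = 69/4.
On [0, 1], p(x) = 9 - 4·x - 69/8·x² + 29/8·x³.
With x = 2/3: p(2/3) = 193/54.

3.5741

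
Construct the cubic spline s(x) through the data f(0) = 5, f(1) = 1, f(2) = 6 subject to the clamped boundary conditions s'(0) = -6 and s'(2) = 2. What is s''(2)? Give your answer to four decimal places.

-18.5000

Write m_i for s''(x_i). With h_i = 1, 1 and divided differences Δ_i = -4, 5, the continuity of s' gives the tridiagonal system
  1·m_0 + 4·m_1 + 1·m_2 = 6(Δ_1 - Δ_0) = 54
Clamped end conditions give two more equations: 2h_0·m_0 + h_0·m_1 = 6(Δ_0 - s'(0)) = 12 and h_1·m_1 + 2h_1·m_2 = 6(s'(2) - Δ_1) = -18.
Solving: m_0 = -7/2, m_1 = 19, m_2 = -37/2.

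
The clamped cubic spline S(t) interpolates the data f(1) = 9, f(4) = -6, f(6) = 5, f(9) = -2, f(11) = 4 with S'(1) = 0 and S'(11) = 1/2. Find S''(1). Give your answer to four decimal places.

Let M_i = S''(x_i). Step sizes h_i = 3, 2, 3, 2; slopes of the chords Δ_i = (y_(i+1) - y_i)/h_i = -5, 11/2, -7/3, 3.
  3·M_0 + 10·M_1 + 2·M_2 = 6(Δ_1 - Δ_0) = 63
  2·M_1 + 10·M_2 + 3·M_3 = 6(Δ_2 - Δ_1) = -47
  3·M_2 + 10·M_3 + 2·M_4 = 6(Δ_3 - Δ_2) = 32
Clamped end conditions give two more equations: 2h_0·M_0 + h_0·M_1 = 6(Δ_0 - S'(1)) = -30 and h_3·M_3 + 2h_3·M_4 = 6(S'(11) - Δ_3) = -15.
Solving: M_0 = -4642/435, M_1 = 4934/435, M_2 = -8009/870, M_3 = 3244/435, M_4 = -13013/1740.

-10.6713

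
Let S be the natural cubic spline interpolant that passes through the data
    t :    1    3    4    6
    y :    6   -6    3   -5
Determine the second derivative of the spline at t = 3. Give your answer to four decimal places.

17.6571

Write σ_i for S''(x_i). With h_i = 2, 1, 2 and divided differences Δ_i = -6, 9, -4, the continuity of S' gives the tridiagonal system
  2·σ_0 + 6·σ_1 + 1·σ_2 = 6(Δ_1 - Δ_0) = 90
  1·σ_1 + 6·σ_2 + 2·σ_3 = 6(Δ_2 - Δ_1) = -78
Natural end conditions: σ_0 = σ_3 = 0.
Hence σ_0 = 0, σ_1 = 618/35, σ_2 = -558/35, σ_3 = 0.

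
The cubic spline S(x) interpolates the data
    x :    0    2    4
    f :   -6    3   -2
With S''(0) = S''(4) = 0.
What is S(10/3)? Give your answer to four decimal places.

With σ_i denoting the second derivative at x_i, h_i = 2, 2, and Δ_i = (y_(i+1) − y_i)/h_i = 9/2, -5/2:
  2·σ_0 + 8·σ_1 + 2·σ_2 = 6(Δ_1 - Δ_0) = -42
Natural end conditions: σ_0 = σ_2 = 0.
Forward elimination and back-substitution give σ_0 = 0, σ_1 = -21/4, σ_2 = 0.
On [2, 4], S(x) = 3 + 1·(x - 2) - 21/8·(x - 2)² + 7/16·(x - 2)³.
With (x - 2) = 4/3: S(10/3) = 19/27.

0.7037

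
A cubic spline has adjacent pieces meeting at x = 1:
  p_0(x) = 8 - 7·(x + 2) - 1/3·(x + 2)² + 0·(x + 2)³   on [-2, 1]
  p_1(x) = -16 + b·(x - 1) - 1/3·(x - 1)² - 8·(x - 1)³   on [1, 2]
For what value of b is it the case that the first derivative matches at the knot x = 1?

p_0'(x) = -7 - 2/3·(x + 2) + 0·(x + 2)², so p_0'(1) = -9. On the right, p_1'(1) = b, so b = -9.

-9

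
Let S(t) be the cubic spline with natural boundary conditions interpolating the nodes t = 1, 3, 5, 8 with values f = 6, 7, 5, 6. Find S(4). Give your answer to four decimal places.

6.0789

Put M_i = S'' at the i-th knot. Here h = (2, 2, 3) and Δ = (1/2, -1, 1/3), so the interior equations h_(i-1)·M_(i-1) + 2(h_(i-1)+h_i)·M_i + h_i·M_(i+1) = 6(Δ_i − Δ_(i-1)) read
  2·M_0 + 8·M_1 + 2·M_2 = 6(Δ_1 - Δ_0) = -9
  2·M_1 + 10·M_2 + 3·M_3 = 6(Δ_2 - Δ_1) = 8
Natural end conditions: M_0 = M_3 = 0.
Solving the tridiagonal system: M_0 = 0, M_1 = -53/38, M_2 = 41/38, M_3 = 0.
On [3, 5], S(t) = 7 - 49/114·(t - 3) - 53/76·(t - 3)² + 47/228·(t - 3)³.
With (t - 3) = 1: S(4) = 231/38.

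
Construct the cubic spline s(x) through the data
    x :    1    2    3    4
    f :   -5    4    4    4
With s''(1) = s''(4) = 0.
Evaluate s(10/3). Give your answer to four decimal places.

Put M_i = s'' at the i-th knot. Here h = (1, 1, 1) and Δ = (9, 0, 0), so the interior equations h_(i-1)·M_(i-1) + 2(h_(i-1)+h_i)·M_i + h_i·M_(i+1) = 6(Δ_i − Δ_(i-1)) read
  1·M_0 + 4·M_1 + 1·M_2 = 6(Δ_1 - Δ_0) = -54
  1·M_1 + 4·M_2 + 1·M_3 = 6(Δ_2 - Δ_1) = 0
Natural end conditions: M_0 = M_3 = 0.
Solving: M_0 = 0, M_1 = -72/5, M_2 = 18/5, M_3 = 0.
On [3, 4], s(x) = 4 - 6/5·(x - 3) + 9/5·(x - 3)² - 3/5·(x - 3)³.
With (x - 3) = 1/3: s(10/3) = 34/9.

3.7778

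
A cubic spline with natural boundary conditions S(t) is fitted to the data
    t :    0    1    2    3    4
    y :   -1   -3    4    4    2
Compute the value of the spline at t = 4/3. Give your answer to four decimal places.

Put M_i = S'' at the i-th knot. Here h = (1, 1, 1, 1) and Δ = (-2, 7, 0, -2), so the interior equations h_(i-1)·M_(i-1) + 2(h_(i-1)+h_i)·M_i + h_i·M_(i+1) = 6(Δ_i − Δ_(i-1)) read
  1·M_0 + 4·M_1 + 1·M_2 = 6(Δ_1 - Δ_0) = 54
  1·M_1 + 4·M_2 + 1·M_3 = 6(Δ_2 - Δ_1) = -42
  1·M_2 + 4·M_3 + 1·M_4 = 6(Δ_3 - Δ_2) = -12
Natural end conditions: M_0 = M_4 = 0.
Solving the tridiagonal system: M_0 = 0, M_1 = 69/4, M_2 = -15, M_3 = 3/4, M_4 = 0.
On [1, 2], S(t) = -3 + 15/4·(t - 1) + 69/8·(t - 1)² - 43/8·(t - 1)³.
With (t - 1) = 1/3: S(4/3) = -107/108.

-0.9907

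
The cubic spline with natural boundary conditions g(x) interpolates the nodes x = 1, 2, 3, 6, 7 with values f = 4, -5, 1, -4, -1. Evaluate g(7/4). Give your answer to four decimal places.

Write m_i for g''(x_i). With h_i = 1, 1, 3, 1 and divided differences Δ_i = -9, 6, -5/3, 3, the continuity of g' gives the tridiagonal system
  1·m_0 + 4·m_1 + 1·m_2 = 6(Δ_1 - Δ_0) = 90
  1·m_1 + 8·m_2 + 3·m_3 = 6(Δ_2 - Δ_1) = -46
  3·m_2 + 8·m_3 + 1·m_4 = 6(Δ_3 - Δ_2) = 28
Natural end conditions: m_0 = m_4 = 0.
Solving the tridiagonal system: m_0 = 0, m_1 = 2701/106, m_2 = -632/53, m_3 = 845/106, m_4 = 0.
On [1, 2], g(x) = 4 - 8425/636·(x - 1) + 0·(x - 1)² + 2701/636·(x - 1)³.
With (x - 1) = 3/4: g(7/4) = -56219/13568.

-4.1435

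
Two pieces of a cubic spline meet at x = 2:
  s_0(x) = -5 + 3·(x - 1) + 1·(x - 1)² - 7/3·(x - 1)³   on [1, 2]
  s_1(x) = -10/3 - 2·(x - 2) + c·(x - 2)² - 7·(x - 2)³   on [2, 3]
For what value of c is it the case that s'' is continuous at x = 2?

s_0''(x) = 2 - 14·(x - 1), so s_0''(2) = -12. On the right, s_1''(2) = 2c, so c = -6.

-6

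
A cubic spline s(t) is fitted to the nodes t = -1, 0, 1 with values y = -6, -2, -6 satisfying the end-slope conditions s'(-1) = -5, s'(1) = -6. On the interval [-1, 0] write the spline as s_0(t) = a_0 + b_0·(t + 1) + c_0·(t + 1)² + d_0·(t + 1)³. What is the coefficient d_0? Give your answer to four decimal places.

-10.2500

With M_i denoting the second derivative at x_i, h_i = 1, 1, and Δ_i = (y_(i+1) − y_i)/h_i = 4, -4:
  1·M_0 + 4·M_1 + 1·M_2 = 6(Δ_1 - Δ_0) = -48
Clamped end conditions give two more equations: 2h_0·M_0 + h_0·M_1 = 6(Δ_0 - s'(-1)) = 54 and h_1·M_1 + 2h_1·M_2 = 6(s'(1) - Δ_1) = -12.
Solving: M_0 = 77/2, M_1 = -23, M_2 = 11/2.
On [-1, 0], with s_0(t) = a_0 + b_0·(t + 1) + c_0·(t + 1)² + d_0·(t + 1)³: c_0 = M_0/2 = 77/4, d_0 = (M_1 - M_0)/(6h_0) = -41/4, b_0 = Δ_0 - h_0(2M_0 + M_1)/6 = -5.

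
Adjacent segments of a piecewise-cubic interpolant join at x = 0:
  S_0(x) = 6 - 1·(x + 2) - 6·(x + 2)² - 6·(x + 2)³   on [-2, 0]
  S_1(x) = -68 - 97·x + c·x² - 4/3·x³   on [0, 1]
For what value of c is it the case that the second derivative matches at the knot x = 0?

S_0''(x) = -12 - 36·(x + 2), so S_0''(0) = -84. On the right, S_1''(0) = 2c, so c = -42.

-42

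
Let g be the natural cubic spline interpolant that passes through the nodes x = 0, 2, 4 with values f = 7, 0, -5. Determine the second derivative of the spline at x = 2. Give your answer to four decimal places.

0.7500

With M_i denoting the second derivative at x_i, h_i = 2, 2, and Δ_i = (y_(i+1) − y_i)/h_i = -7/2, -5/2:
  2·M_0 + 8·M_1 + 2·M_2 = 6(Δ_1 - Δ_0) = 6
Natural end conditions: M_0 = M_2 = 0.
Hence M_0 = 0, M_1 = 3/4, M_2 = 0.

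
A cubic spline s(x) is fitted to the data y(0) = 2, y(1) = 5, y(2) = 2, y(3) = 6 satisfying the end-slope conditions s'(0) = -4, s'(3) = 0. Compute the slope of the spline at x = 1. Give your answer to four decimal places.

Write M_i for s''(x_i). With h_i = 1, 1, 1 and divided differences Δ_i = 3, -3, 4, the continuity of s' gives the tridiagonal system
  1·M_0 + 4·M_1 + 1·M_2 = 6(Δ_1 - Δ_0) = -36
  1·M_1 + 4·M_2 + 1·M_3 = 6(Δ_2 - Δ_1) = 42
Clamped end conditions give two more equations: 2h_0·M_0 + h_0·M_1 = 6(Δ_0 - s'(0)) = 42 and h_2·M_2 + 2h_2·M_3 = 6(s'(3) - Δ_2) = -24.
Solving: M_0 = 484/15, M_1 = -338/15, M_2 = 328/15, M_3 = -344/15.
On [1, 2], s'(x) = b_1 + 2c_1·(x - 1) + 3d_1·(x - 1)² with b_1 = Δ_1 - h_1(2M_1 + M_2)/6 = 13/15, c_1 = M_1/2 = -169/15, d_1 = (M_2 - M_1)/(6h_1) = 37/5. So s'(1) = 13/15.

0.8667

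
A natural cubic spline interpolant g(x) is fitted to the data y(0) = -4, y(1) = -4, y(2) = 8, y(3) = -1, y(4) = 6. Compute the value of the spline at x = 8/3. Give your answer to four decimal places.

2.1481

With M_i denoting the second derivative at x_i, h_i = 1, 1, 1, 1, and Δ_i = (y_(i+1) − y_i)/h_i = 0, 12, -9, 7:
  1·M_0 + 4·M_1 + 1·M_2 = 6(Δ_1 - Δ_0) = 72
  1·M_1 + 4·M_2 + 1·M_3 = 6(Δ_2 - Δ_1) = -126
  1·M_2 + 4·M_3 + 1·M_4 = 6(Δ_3 - Δ_2) = 96
Natural end conditions: M_0 = M_4 = 0.
Solving: M_0 = 0, M_1 = 30, M_2 = -48, M_3 = 36, M_4 = 0.
On [2, 3], g(x) = 8 + 1·(x - 2) - 24·(x - 2)² + 14·(x - 2)³.
With (x - 2) = 2/3: g(8/3) = 58/27.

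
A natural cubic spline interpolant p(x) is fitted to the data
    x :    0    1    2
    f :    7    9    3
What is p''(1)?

Write m_i for p''(x_i). With h_i = 1, 1 and divided differences Δ_i = 2, -6, the continuity of p' gives the tridiagonal system
  1·m_0 + 4·m_1 + 1·m_2 = 6(Δ_1 - Δ_0) = -48
Natural end conditions: m_0 = m_2 = 0.
Solving: m_0 = 0, m_1 = -12, m_2 = 0.

-12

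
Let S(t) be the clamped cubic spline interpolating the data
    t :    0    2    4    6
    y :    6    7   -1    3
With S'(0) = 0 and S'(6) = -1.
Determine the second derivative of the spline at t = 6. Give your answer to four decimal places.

Write m_i for S''(x_i). With h_i = 2, 2, 2 and divided differences Δ_i = 1/2, -4, 2, the continuity of S' gives the tridiagonal system
  2·m_0 + 8·m_1 + 2·m_2 = 6(Δ_1 - Δ_0) = -27
  2·m_1 + 8·m_2 + 2·m_3 = 6(Δ_2 - Δ_1) = 36
Clamped end conditions give two more equations: 2h_0·m_0 + h_0·m_1 = 6(Δ_0 - S'(0)) = 3 and h_2·m_2 + 2h_2·m_3 = 6(S'(6) - Δ_2) = -18.
Forward elimination and back-substitution give m_0 = 119/30, m_1 = -193/30, m_2 = 124/15, m_3 = -259/30.

-8.6333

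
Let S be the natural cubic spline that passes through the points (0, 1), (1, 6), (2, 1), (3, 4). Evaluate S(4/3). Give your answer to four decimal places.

With M_i denoting the second derivative at x_i, h_i = 1, 1, 1, and Δ_i = (y_(i+1) − y_i)/h_i = 5, -5, 3:
  1·M_0 + 4·M_1 + 1·M_2 = 6(Δ_1 - Δ_0) = -60
  1·M_1 + 4·M_2 + 1·M_3 = 6(Δ_2 - Δ_1) = 48
Natural end conditions: M_0 = M_3 = 0.
Forward elimination and back-substitution give M_0 = 0, M_1 = -96/5, M_2 = 84/5, M_3 = 0.
On [1, 2], S(t) = 6 - 7/5·(t - 1) - 48/5·(t - 1)² + 6·(t - 1)³.
With (t - 1) = 1/3: S(4/3) = 211/45.

4.6889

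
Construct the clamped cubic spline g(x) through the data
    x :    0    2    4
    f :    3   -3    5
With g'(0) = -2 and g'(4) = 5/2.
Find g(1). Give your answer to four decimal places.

-0.6563

With m_i denoting the second derivative at x_i, h_i = 2, 2, and Δ_i = (y_(i+1) − y_i)/h_i = -3, 4:
  2·m_0 + 8·m_1 + 2·m_2 = 6(Δ_1 - Δ_0) = 42
Clamped end conditions give two more equations: 2h_0·m_0 + h_0·m_1 = 6(Δ_0 - g'(0)) = -6 and h_1·m_1 + 2h_1·m_2 = 6(g'(4) - Δ_1) = -9.
Hence m_0 = -45/8, m_1 = 33/4, m_2 = -51/8.
On [0, 2], g(x) = 3 - 2·x - 45/16·x² + 37/32·x³.
With x = 1: g(1) = -21/32.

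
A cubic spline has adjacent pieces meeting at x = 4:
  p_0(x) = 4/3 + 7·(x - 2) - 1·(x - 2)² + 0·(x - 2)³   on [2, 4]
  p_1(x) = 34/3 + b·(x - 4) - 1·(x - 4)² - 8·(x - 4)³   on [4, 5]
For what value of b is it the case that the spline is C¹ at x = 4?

p_0'(x) = 7 - 2·(x - 2) + 0·(x - 2)², so p_0'(4) = 3. On the right, p_1'(4) = b, so b = 3.

3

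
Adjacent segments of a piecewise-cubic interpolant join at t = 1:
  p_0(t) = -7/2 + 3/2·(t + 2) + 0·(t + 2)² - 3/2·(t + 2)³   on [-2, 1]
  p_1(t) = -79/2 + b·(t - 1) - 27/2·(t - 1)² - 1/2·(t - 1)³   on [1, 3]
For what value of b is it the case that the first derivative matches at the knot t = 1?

p_0'(t) = 3/2 + 0·(t + 2) - 9/2·(t + 2)², so p_0'(1) = -39. On the right, p_1'(1) = b, so b = -39.

-39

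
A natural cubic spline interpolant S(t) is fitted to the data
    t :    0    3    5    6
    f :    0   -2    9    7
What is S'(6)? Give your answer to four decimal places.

-3.5595

With M_i denoting the second derivative at x_i, h_i = 3, 2, 1, and Δ_i = (y_(i+1) − y_i)/h_i = -2/3, 11/2, -2:
  3·M_0 + 10·M_1 + 2·M_2 = 6(Δ_1 - Δ_0) = 37
  2·M_1 + 6·M_2 + 1·M_3 = 6(Δ_2 - Δ_1) = -45
Natural end conditions: M_0 = M_3 = 0.
Hence M_0 = 0, M_1 = 39/7, M_2 = -131/14, M_3 = 0.
On [5, 6], S'(t) = b_2 + 2c_2·(t - 5) + 3d_2·(t - 5)² with b_2 = Δ_2 - h_2(2M_2 + M_3)/6 = 47/42, c_2 = M_2/2 = -131/28, d_2 = (M_3 - M_2)/(6h_2) = 131/84. So S'(6) = -299/84.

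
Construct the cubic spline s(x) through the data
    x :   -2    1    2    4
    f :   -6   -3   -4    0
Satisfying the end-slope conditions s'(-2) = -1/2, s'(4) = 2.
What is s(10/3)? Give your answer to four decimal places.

-1.6473

Write σ_i for s''(x_i). With h_i = 3, 1, 2 and divided differences Δ_i = 1, -1, 2, the continuity of s' gives the tridiagonal system
  3·σ_0 + 8·σ_1 + 1·σ_2 = 6(Δ_1 - Δ_0) = -12
  1·σ_1 + 6·σ_2 + 2·σ_3 = 6(Δ_2 - Δ_1) = 18
Clamped end conditions give two more equations: 2h_0·σ_0 + h_0·σ_1 = 6(Δ_0 - s'(-2)) = 9 and h_2·σ_2 + 2h_2·σ_3 = 6(s'(4) - Δ_2) = 0.
Forward elimination and back-substitution give σ_0 = 65/21, σ_1 = -67/21, σ_2 = 89/21, σ_3 = -89/42.
On [2, 4], s(x) = -4 - 5/42·(x - 2) + 89/42·(x - 2)² - 89/168·(x - 2)³.
With (x - 2) = 4/3: s(10/3) = -934/567.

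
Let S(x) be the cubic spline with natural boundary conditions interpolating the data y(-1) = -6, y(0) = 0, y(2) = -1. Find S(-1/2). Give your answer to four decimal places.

Let M_i = S''(x_i). Step sizes h_i = 1, 2; slopes of the chords Δ_i = (y_(i+1) - y_i)/h_i = 6, -1/2.
  1·M_0 + 6·M_1 + 2·M_2 = 6(Δ_1 - Δ_0) = -39
Natural end conditions: M_0 = M_2 = 0.
Solving the tridiagonal system: M_0 = 0, M_1 = -13/2, M_2 = 0.
On [-1, 0], S(x) = -6 + 85/12·(x + 1) + 0·(x + 1)² - 13/12·(x + 1)³.
With (x + 1) = 1/2: S(-1/2) = -83/32.

-2.5938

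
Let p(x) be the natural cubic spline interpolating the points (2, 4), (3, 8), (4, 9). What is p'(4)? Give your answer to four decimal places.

Write M_i for p''(x_i). With h_i = 1, 1 and divided differences Δ_i = 4, 1, the continuity of p' gives the tridiagonal system
  1·M_0 + 4·M_1 + 1·M_2 = 6(Δ_1 - Δ_0) = -18
Natural end conditions: M_0 = M_2 = 0.
Forward elimination and back-substitution give M_0 = 0, M_1 = -9/2, M_2 = 0.
On [3, 4], p'(x) = b_1 + 2c_1·(x - 3) + 3d_1·(x - 3)² with b_1 = Δ_1 - h_1(2M_1 + M_2)/6 = 5/2, c_1 = M_1/2 = -9/4, d_1 = (M_2 - M_1)/(6h_1) = 3/4. So p'(4) = 1/4.

0.2500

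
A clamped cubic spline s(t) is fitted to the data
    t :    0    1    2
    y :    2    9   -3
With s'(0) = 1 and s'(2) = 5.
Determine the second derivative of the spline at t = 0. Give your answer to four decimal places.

With m_i denoting the second derivative at x_i, h_i = 1, 1, and Δ_i = (y_(i+1) − y_i)/h_i = 7, -12:
  1·m_0 + 4·m_1 + 1·m_2 = 6(Δ_1 - Δ_0) = -114
Clamped end conditions give two more equations: 2h_0·m_0 + h_0·m_1 = 6(Δ_0 - s'(0)) = 36 and h_1·m_1 + 2h_1·m_2 = 6(s'(2) - Δ_1) = 102.
Hence m_0 = 97/2, m_1 = -61, m_2 = 163/2.

48.5000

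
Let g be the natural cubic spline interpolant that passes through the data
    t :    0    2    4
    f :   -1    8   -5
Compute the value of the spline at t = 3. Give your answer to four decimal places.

3.5625

Put M_i = g'' at the i-th knot. Here h = (2, 2) and Δ = (9/2, -13/2), so the interior equations h_(i-1)·M_(i-1) + 2(h_(i-1)+h_i)·M_i + h_i·M_(i+1) = 6(Δ_i − Δ_(i-1)) read
  2·M_0 + 8·M_1 + 2·M_2 = 6(Δ_1 - Δ_0) = -66
Natural end conditions: M_0 = M_2 = 0.
Solving: M_0 = 0, M_1 = -33/4, M_2 = 0.
On [2, 4], g(t) = 8 - 1·(t - 2) - 33/8·(t - 2)² + 11/16·(t - 2)³.
With (t - 2) = 1: g(3) = 57/16.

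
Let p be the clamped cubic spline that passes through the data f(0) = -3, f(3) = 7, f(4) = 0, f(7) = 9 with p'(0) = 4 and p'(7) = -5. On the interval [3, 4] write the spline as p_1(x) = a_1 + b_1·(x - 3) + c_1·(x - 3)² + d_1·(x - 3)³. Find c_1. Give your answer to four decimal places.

-5.7455

With M_i denoting the second derivative at x_i, h_i = 3, 1, 3, and Δ_i = (y_(i+1) − y_i)/h_i = 10/3, -7, 3:
  3·M_0 + 8·M_1 + 1·M_2 = 6(Δ_1 - Δ_0) = -62
  1·M_1 + 8·M_2 + 3·M_3 = 6(Δ_2 - Δ_1) = 60
Clamped end conditions give two more equations: 2h_0·M_0 + h_0·M_1 = 6(Δ_0 - p'(0)) = -4 and h_2·M_2 + 2h_2·M_3 = 6(p'(7) - Δ_2) = -48.
Solving the tridiagonal system: M_0 = 838/165, M_1 = -632/55, M_2 = 808/55, M_3 = -844/55.
On [3, 4], with p_1(x) = a_1 + b_1·(x - 3) + c_1·(x - 3)² + d_1·(x - 3)³: c_1 = M_1/2 = -316/55, d_1 = (M_2 - M_1)/(6h_1) = 48/11, b_1 = Δ_1 - h_1(2M_1 + M_2)/6 = -309/55.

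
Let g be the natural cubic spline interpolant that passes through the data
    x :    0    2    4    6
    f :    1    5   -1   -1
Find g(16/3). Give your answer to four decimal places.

With m_i denoting the second derivative at x_i, h_i = 2, 2, 2, and Δ_i = (y_(i+1) − y_i)/h_i = 2, -3, 0:
  2·m_0 + 8·m_1 + 2·m_2 = 6(Δ_1 - Δ_0) = -30
  2·m_1 + 8·m_2 + 2·m_3 = 6(Δ_2 - Δ_1) = 18
Natural end conditions: m_0 = m_3 = 0.
Solving: m_0 = 0, m_1 = -23/5, m_2 = 17/5, m_3 = 0.
On [4, 6], g(x) = -1 - 34/15·(x - 4) + 17/10·(x - 4)² - 17/60·(x - 4)³.
With (x - 4) = 4/3: g(16/3) = -677/405.

-1.6716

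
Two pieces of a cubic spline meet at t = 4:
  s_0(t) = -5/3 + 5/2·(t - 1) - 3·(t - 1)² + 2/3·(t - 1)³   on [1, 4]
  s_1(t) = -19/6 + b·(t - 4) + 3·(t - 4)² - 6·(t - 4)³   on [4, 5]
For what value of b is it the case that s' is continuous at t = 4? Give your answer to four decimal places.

s_0'(t) = 5/2 - 6·(t - 1) + 2·(t - 1)², so s_0'(4) = 5/2. On the right, s_1'(4) = b, so b = 5/2.

2.5000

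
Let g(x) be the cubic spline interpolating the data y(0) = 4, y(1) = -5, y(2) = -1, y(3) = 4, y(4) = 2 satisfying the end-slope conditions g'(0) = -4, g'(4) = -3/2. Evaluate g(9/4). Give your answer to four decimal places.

0.8389

Write σ_i for g''(x_i). With h_i = 1, 1, 1, 1 and divided differences Δ_i = -9, 4, 5, -2, the continuity of g' gives the tridiagonal system
  1·σ_0 + 4·σ_1 + 1·σ_2 = 6(Δ_1 - Δ_0) = 78
  1·σ_1 + 4·σ_2 + 1·σ_3 = 6(Δ_2 - Δ_1) = 6
  1·σ_2 + 4·σ_3 + 1·σ_4 = 6(Δ_3 - Δ_2) = -42
Clamped end conditions give two more equations: 2h_0·σ_0 + h_0·σ_1 = 6(Δ_0 - g'(0)) = -30 and h_3·σ_3 + 2h_3·σ_4 = 6(g'(4) - Δ_3) = 3.
Forward elimination and back-substitution give σ_0 = -229/8, σ_1 = 109/4, σ_2 = -19/8, σ_3 = -47/4, σ_4 = 59/8.
On [2, 3], g(x) = -1 + 31/4·(x - 2) - 19/16·(x - 2)² - 25/16·(x - 2)³.
With (x - 2) = 1/4: g(9/4) = 859/1024.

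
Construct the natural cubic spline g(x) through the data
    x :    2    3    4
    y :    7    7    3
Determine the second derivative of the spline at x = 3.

-6

Put σ_i = g'' at the i-th knot. Here h = (1, 1) and Δ = (0, -4), so the interior equations h_(i-1)·σ_(i-1) + 2(h_(i-1)+h_i)·σ_i + h_i·σ_(i+1) = 6(Δ_i − Δ_(i-1)) read
  1·σ_0 + 4·σ_1 + 1·σ_2 = 6(Δ_1 - Δ_0) = -24
Natural end conditions: σ_0 = σ_2 = 0.
Forward elimination and back-substitution give σ_0 = 0, σ_1 = -6, σ_2 = 0.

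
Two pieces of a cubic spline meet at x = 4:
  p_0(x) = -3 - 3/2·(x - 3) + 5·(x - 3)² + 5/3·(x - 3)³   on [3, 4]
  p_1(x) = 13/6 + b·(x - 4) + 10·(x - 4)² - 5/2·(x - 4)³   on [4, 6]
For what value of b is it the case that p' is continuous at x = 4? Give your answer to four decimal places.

p_0'(x) = -3/2 + 10·(x - 3) + 5·(x - 3)², so p_0'(4) = 27/2. On the right, p_1'(4) = b, so b = 27/2.

13.5000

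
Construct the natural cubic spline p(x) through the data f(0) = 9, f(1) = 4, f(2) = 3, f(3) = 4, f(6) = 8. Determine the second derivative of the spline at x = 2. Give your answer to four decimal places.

Put σ_i = p'' at the i-th knot. Here h = (1, 1, 1, 3) and Δ = (-5, -1, 1, 4/3), so the interior equations h_(i-1)·σ_(i-1) + 2(h_(i-1)+h_i)·σ_i + h_i·σ_(i+1) = 6(Δ_i − Δ_(i-1)) read
  1·σ_0 + 4·σ_1 + 1·σ_2 = 6(Δ_1 - Δ_0) = 24
  1·σ_1 + 4·σ_2 + 1·σ_3 = 6(Δ_2 - Δ_1) = 12
  1·σ_2 + 8·σ_3 + 3·σ_4 = 6(Δ_3 - Δ_2) = 2
Natural end conditions: σ_0 = σ_4 = 0.
Solving: σ_0 = 0, σ_1 = 325/58, σ_2 = 46/29, σ_3 = 3/58, σ_4 = 0.

1.5862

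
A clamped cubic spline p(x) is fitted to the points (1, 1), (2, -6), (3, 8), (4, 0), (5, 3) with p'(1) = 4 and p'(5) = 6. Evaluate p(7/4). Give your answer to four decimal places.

Write σ_i for p''(x_i). With h_i = 1, 1, 1, 1 and divided differences Δ_i = -7, 14, -8, 3, the continuity of p' gives the tridiagonal system
  1·σ_0 + 4·σ_1 + 1·σ_2 = 6(Δ_1 - Δ_0) = 126
  1·σ_1 + 4·σ_2 + 1·σ_3 = 6(Δ_2 - Δ_1) = -132
  1·σ_2 + 4·σ_3 + 1·σ_4 = 6(Δ_3 - Δ_2) = 66
Clamped end conditions give two more equations: 2h_0·σ_0 + h_0·σ_1 = 6(Δ_0 - p'(1)) = -66 and h_3·σ_3 + 2h_3·σ_4 = 6(p'(5) - Δ_3) = 18.
Solving the tridiagonal system: σ_0 = -893/14, σ_1 = 431/7, σ_2 = -113/2, σ_3 = 227/7, σ_4 = -101/14.
On [1, 2], p(x) = 1 + 4·(x - 1) - 893/28·(x - 1)² + 585/28·(x - 1)³.
With (x - 1) = 3/4: p(7/4) = -9185/1792.

-5.1256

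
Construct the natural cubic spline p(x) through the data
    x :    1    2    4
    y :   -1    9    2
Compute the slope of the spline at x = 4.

With σ_i denoting the second derivative at x_i, h_i = 1, 2, and Δ_i = (y_(i+1) − y_i)/h_i = 10, -7/2:
  1·σ_0 + 6·σ_1 + 2·σ_2 = 6(Δ_1 - Δ_0) = -81
Natural end conditions: σ_0 = σ_2 = 0.
Forward elimination and back-substitution give σ_0 = 0, σ_1 = -27/2, σ_2 = 0.
On [2, 4], p'(x) = b_1 + 2c_1·(x - 2) + 3d_1·(x - 2)² with b_1 = Δ_1 - h_1(2σ_1 + σ_2)/6 = 11/2, c_1 = σ_1/2 = -27/4, d_1 = (σ_2 - σ_1)/(6h_1) = 9/8. So p'(4) = -8.

-8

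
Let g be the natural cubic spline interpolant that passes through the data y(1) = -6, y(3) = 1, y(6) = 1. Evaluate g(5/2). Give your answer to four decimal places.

-0.2906

Put M_i = g'' at the i-th knot. Here h = (2, 3) and Δ = (7/2, 0), so the interior equations h_(i-1)·M_(i-1) + 2(h_(i-1)+h_i)·M_i + h_i·M_(i+1) = 6(Δ_i − Δ_(i-1)) read
  2·M_0 + 10·M_1 + 3·M_2 = 6(Δ_1 - Δ_0) = -21
Natural end conditions: M_0 = M_2 = 0.
Forward elimination and back-substitution give M_0 = 0, M_1 = -21/10, M_2 = 0.
On [1, 3], g(t) = -6 + 21/5·(t - 1) + 0·(t - 1)² - 7/40·(t - 1)³.
With (t - 1) = 3/2: g(5/2) = -93/320.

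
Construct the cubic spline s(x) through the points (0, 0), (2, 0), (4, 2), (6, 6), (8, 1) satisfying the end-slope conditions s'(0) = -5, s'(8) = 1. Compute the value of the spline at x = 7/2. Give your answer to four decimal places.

1.2112

With M_i denoting the second derivative at x_i, h_i = 2, 2, 2, 2, and Δ_i = (y_(i+1) − y_i)/h_i = 0, 1, 2, -5/2:
  2·M_0 + 8·M_1 + 2·M_2 = 6(Δ_1 - Δ_0) = 6
  2·M_1 + 8·M_2 + 2·M_3 = 6(Δ_2 - Δ_1) = 6
  2·M_2 + 8·M_3 + 2·M_4 = 6(Δ_3 - Δ_2) = -27
Clamped end conditions give two more equations: 2h_0·M_0 + h_0·M_1 = 6(Δ_0 - s'(0)) = 30 and h_3·M_3 + 2h_3·M_4 = 6(s'(8) - Δ_3) = 21.
Solving the tridiagonal system: M_0 = 957/112, M_1 = -117/56, M_2 = 45/16, M_3 = -345/56, M_4 = 933/112.
On [2, 4], s(x) = 0 + 163/112·(x - 2) - 117/112·(x - 2)² + 183/448·(x - 2)³.
With (x - 2) = 3/2: s(7/2) = 4341/3584.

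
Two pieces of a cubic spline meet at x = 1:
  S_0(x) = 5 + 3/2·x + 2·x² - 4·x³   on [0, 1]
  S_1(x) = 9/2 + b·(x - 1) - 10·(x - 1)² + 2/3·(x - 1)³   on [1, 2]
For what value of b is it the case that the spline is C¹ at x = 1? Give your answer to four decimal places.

-6.5000

S_0'(x) = 3/2 + 4·x - 12·x², so S_0'(1) = -13/2. On the right, S_1'(1) = b, so b = -13/2.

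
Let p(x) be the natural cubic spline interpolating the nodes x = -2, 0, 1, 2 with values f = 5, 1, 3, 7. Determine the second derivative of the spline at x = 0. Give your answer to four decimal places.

3.6522

Write m_i for p''(x_i). With h_i = 2, 1, 1 and divided differences Δ_i = -2, 2, 4, the continuity of p' gives the tridiagonal system
  2·m_0 + 6·m_1 + 1·m_2 = 6(Δ_1 - Δ_0) = 24
  1·m_1 + 4·m_2 + 1·m_3 = 6(Δ_2 - Δ_1) = 12
Natural end conditions: m_0 = m_3 = 0.
Solving the tridiagonal system: m_0 = 0, m_1 = 84/23, m_2 = 48/23, m_3 = 0.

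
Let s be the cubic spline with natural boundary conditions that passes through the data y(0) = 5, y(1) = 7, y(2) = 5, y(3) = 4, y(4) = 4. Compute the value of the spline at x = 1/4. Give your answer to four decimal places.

5.7637

With m_i denoting the second derivative at x_i, h_i = 1, 1, 1, 1, and Δ_i = (y_(i+1) − y_i)/h_i = 2, -2, -1, 0:
  1·m_0 + 4·m_1 + 1·m_2 = 6(Δ_1 - Δ_0) = -24
  1·m_1 + 4·m_2 + 1·m_3 = 6(Δ_2 - Δ_1) = 6
  1·m_2 + 4·m_3 + 1·m_4 = 6(Δ_3 - Δ_2) = 6
Natural end conditions: m_0 = m_4 = 0.
Forward elimination and back-substitution give m_0 = 0, m_1 = -27/4, m_2 = 3, m_3 = 3/4, m_4 = 0.
On [0, 1], s(x) = 5 + 25/8·x + 0·x² - 9/8·x³.
With x = 1/4: s(1/4) = 2951/512.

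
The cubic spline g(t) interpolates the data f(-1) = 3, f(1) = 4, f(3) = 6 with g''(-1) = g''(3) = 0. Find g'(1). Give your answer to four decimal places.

0.7500

With M_i denoting the second derivative at x_i, h_i = 2, 2, and Δ_i = (y_(i+1) − y_i)/h_i = 1/2, 1:
  2·M_0 + 8·M_1 + 2·M_2 = 6(Δ_1 - Δ_0) = 3
Natural end conditions: M_0 = M_2 = 0.
Solving the tridiagonal system: M_0 = 0, M_1 = 3/8, M_2 = 0.
On [1, 3], g'(t) = b_1 + 2c_1·(t - 1) + 3d_1·(t - 1)² with b_1 = Δ_1 - h_1(2M_1 + M_2)/6 = 3/4, c_1 = M_1/2 = 3/16, d_1 = (M_2 - M_1)/(6h_1) = -1/32. So g'(1) = 3/4.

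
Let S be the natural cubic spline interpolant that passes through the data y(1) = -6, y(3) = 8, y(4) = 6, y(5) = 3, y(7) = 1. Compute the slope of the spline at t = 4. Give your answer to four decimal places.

Write M_i for S''(x_i). With h_i = 2, 1, 1, 2 and divided differences Δ_i = 7, -2, -3, -1, the continuity of S' gives the tridiagonal system
  2·M_0 + 6·M_1 + 1·M_2 = 6(Δ_1 - Δ_0) = -54
  1·M_1 + 4·M_2 + 1·M_3 = 6(Δ_2 - Δ_1) = -6
  1·M_2 + 6·M_3 + 2·M_4 = 6(Δ_3 - Δ_2) = 12
Natural end conditions: M_0 = M_4 = 0.
Hence M_0 = 0, M_1 = -199/22, M_2 = 3/11, M_3 = 43/22, M_4 = 0.
On [4, 5], S'(t) = b_2 + 2c_2·(t - 4) + 3d_2·(t - 4)² with b_2 = Δ_2 - h_2(2M_2 + M_3)/6 = -41/12, c_2 = M_2/2 = 3/22, d_2 = (M_3 - M_2)/(6h_2) = 37/132. So S'(4) = -41/12.

-3.4167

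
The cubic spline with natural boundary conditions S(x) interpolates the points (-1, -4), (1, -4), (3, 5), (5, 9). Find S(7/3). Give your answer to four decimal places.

1.9062

Write σ_i for S''(x_i). With h_i = 2, 2, 2 and divided differences Δ_i = 0, 9/2, 2, the continuity of S' gives the tridiagonal system
  2·σ_0 + 8·σ_1 + 2·σ_2 = 6(Δ_1 - Δ_0) = 27
  2·σ_1 + 8·σ_2 + 2·σ_3 = 6(Δ_2 - Δ_1) = -15
Natural end conditions: σ_0 = σ_3 = 0.
Solving the tridiagonal system: σ_0 = 0, σ_1 = 41/10, σ_2 = -29/10, σ_3 = 0.
On [1, 3], S(x) = -4 + 41/15·(x - 1) + 41/20·(x - 1)² - 7/12·(x - 1)³.
With (x - 1) = 4/3: S(7/3) = 772/405.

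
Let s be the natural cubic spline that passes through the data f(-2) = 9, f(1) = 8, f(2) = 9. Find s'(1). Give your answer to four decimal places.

Put σ_i = s'' at the i-th knot. Here h = (3, 1) and Δ = (-1/3, 1), so the interior equations h_(i-1)·σ_(i-1) + 2(h_(i-1)+h_i)·σ_i + h_i·σ_(i+1) = 6(Δ_i − Δ_(i-1)) read
  3·σ_0 + 8·σ_1 + 1·σ_2 = 6(Δ_1 - Δ_0) = 8
Natural end conditions: σ_0 = σ_2 = 0.
Solving the tridiagonal system: σ_0 = 0, σ_1 = 1, σ_2 = 0.
On [1, 2], s'(x) = b_1 + 2c_1·(x - 1) + 3d_1·(x - 1)² with b_1 = Δ_1 - h_1(2σ_1 + σ_2)/6 = 2/3, c_1 = σ_1/2 = 1/2, d_1 = (σ_2 - σ_1)/(6h_1) = -1/6. So s'(1) = 2/3.

0.6667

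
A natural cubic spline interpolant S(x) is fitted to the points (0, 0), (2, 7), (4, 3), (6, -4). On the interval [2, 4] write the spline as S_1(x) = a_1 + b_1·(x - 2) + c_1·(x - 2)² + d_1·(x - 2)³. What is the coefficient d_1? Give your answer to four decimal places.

Write σ_i for S''(x_i). With h_i = 2, 2, 2 and divided differences Δ_i = 7/2, -2, -7/2, the continuity of S' gives the tridiagonal system
  2·σ_0 + 8·σ_1 + 2·σ_2 = 6(Δ_1 - Δ_0) = -33
  2·σ_1 + 8·σ_2 + 2·σ_3 = 6(Δ_2 - Δ_1) = -9
Natural end conditions: σ_0 = σ_3 = 0.
Hence σ_0 = 0, σ_1 = -41/10, σ_2 = -1/10, σ_3 = 0.
On [2, 4], with S_1(x) = a_1 + b_1·(x - 2) + c_1·(x - 2)² + d_1·(x - 2)³: c_1 = σ_1/2 = -41/20, d_1 = (σ_2 - σ_1)/(6h_1) = 1/3, b_1 = Δ_1 - h_1(2σ_1 + σ_2)/6 = 23/30.

0.3333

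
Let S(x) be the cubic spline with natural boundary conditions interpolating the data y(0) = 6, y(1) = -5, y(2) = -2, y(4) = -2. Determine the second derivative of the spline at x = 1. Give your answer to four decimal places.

22.6957

Let σ_i = S''(x_i). Step sizes h_i = 1, 1, 2; slopes of the chords Δ_i = (y_(i+1) - y_i)/h_i = -11, 3, 0.
  1·σ_0 + 4·σ_1 + 1·σ_2 = 6(Δ_1 - Δ_0) = 84
  1·σ_1 + 6·σ_2 + 2·σ_3 = 6(Δ_2 - Δ_1) = -18
Natural end conditions: σ_0 = σ_3 = 0.
Solving: σ_0 = 0, σ_1 = 522/23, σ_2 = -156/23, σ_3 = 0.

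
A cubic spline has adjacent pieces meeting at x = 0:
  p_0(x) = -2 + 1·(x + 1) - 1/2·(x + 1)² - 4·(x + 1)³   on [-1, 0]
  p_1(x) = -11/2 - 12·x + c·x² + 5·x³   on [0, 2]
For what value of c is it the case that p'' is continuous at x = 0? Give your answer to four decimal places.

-12.5000

p_0''(x) = -1 - 24·(x + 1), so p_0''(0) = -25. On the right, p_1''(0) = 2c, so c = -25/2.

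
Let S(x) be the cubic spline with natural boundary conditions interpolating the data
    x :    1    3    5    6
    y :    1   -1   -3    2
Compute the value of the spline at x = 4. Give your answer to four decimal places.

Let M_i = S''(x_i). Step sizes h_i = 2, 2, 1; slopes of the chords Δ_i = (y_(i+1) - y_i)/h_i = -1, -1, 5.
  2·M_0 + 8·M_1 + 2·M_2 = 6(Δ_1 - Δ_0) = 0
  2·M_1 + 6·M_2 + 1·M_3 = 6(Δ_2 - Δ_1) = 36
Natural end conditions: M_0 = M_3 = 0.
Solving the tridiagonal system: M_0 = 0, M_1 = -18/11, M_2 = 72/11, M_3 = 0.
On [3, 5], S(x) = -1 - 23/11·(x - 3) - 9/11·(x - 3)² + 15/22·(x - 3)³.
With (x - 3) = 1: S(4) = -71/22.

-3.2273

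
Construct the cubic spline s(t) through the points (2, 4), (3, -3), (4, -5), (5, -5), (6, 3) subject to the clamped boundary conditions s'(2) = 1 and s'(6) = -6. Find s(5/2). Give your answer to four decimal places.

Let M_i = s''(x_i). Step sizes h_i = 1, 1, 1, 1; slopes of the chords Δ_i = (y_(i+1) - y_i)/h_i = -7, -2, 0, 8.
  1·M_0 + 4·M_1 + 1·M_2 = 6(Δ_1 - Δ_0) = 30
  1·M_1 + 4·M_2 + 1·M_3 = 6(Δ_2 - Δ_1) = 12
  1·M_2 + 4·M_3 + 1·M_4 = 6(Δ_3 - Δ_2) = 48
Clamped end conditions give two more equations: 2h_0·M_0 + h_0·M_1 = 6(Δ_0 - s'(2)) = -48 and h_3·M_3 + 2h_3·M_4 = 6(s'(6) - Δ_3) = -84.
Forward elimination and back-substitution give M_0 = -461/14, M_1 = 125/7, M_2 = -17/2, M_3 = 197/7, M_4 = -785/14.
On [2, 3], s(t) = 4 + 1·(t - 2) - 461/28·(t - 2)² + 237/28·(t - 2)³.
With (t - 2) = 1/2: s(5/2) = 323/224.

1.4420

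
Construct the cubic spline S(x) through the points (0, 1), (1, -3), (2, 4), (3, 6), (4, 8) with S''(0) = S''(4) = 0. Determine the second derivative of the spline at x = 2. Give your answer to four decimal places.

-13.2857

With m_i denoting the second derivative at x_i, h_i = 1, 1, 1, 1, and Δ_i = (y_(i+1) − y_i)/h_i = -4, 7, 2, 2:
  1·m_0 + 4·m_1 + 1·m_2 = 6(Δ_1 - Δ_0) = 66
  1·m_1 + 4·m_2 + 1·m_3 = 6(Δ_2 - Δ_1) = -30
  1·m_2 + 4·m_3 + 1·m_4 = 6(Δ_3 - Δ_2) = 0
Natural end conditions: m_0 = m_4 = 0.
Solving: m_0 = 0, m_1 = 555/28, m_2 = -93/7, m_3 = 93/28, m_4 = 0.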